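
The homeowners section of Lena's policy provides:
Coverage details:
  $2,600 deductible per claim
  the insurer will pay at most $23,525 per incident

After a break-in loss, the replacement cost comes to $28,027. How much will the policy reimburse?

Subtract the deductible: $28,027 − $2,600 = $25,427.
Since $25,427 > $23,525, the payout is capped at $23,525.

$23,525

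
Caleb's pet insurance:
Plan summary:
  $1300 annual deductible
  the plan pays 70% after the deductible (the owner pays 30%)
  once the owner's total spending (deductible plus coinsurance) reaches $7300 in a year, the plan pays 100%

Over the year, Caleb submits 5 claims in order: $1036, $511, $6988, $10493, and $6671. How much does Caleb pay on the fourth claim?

$3147.90

Claim 1 — $1036: fully absorbed by the deductible. Owner pays $1036; OOP now $1036.
Claim 2 — $511: $264 to deductible, leaving $247; coinsurance $247 × 30% = $74.10. Owner owes $338.10 (running OOP $1374.10).
Claim 3 — $6988: deductible met; 30% of $6988 = $2096.40. Cost to owner: $2096.40. OOP to date $3470.50.
Claim 4 — $10493: deductible met; 30% of $10493 = $3147.90. Cost to owner: $3147.90. OOP to date $6618.40.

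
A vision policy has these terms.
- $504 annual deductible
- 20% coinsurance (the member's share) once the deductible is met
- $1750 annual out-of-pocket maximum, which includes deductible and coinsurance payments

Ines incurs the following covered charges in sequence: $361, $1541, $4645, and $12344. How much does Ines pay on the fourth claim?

Claim 1 ($361): fully absorbed by the deductible. Member owes $361 (running OOP $361).
Claim 2 ($1541): $143 finishes the deductible; $1398 goes to coinsurance; 20% of $1398 = $279.60. Member pays $422.60; OOP now $783.60.
Claim 3 ($4645): deductible already satisfied, so member's share is 20% × $4645 = $929. Member pays $929; OOP now $1712.60.
Claim 4 ($12344): 20% coinsurance on $12344 = $2468.80. Adding that to $1712.60 gives $4181.40, past the $1750 cap; member pays only $1750 − $1712.60 = $37.40.

$37.40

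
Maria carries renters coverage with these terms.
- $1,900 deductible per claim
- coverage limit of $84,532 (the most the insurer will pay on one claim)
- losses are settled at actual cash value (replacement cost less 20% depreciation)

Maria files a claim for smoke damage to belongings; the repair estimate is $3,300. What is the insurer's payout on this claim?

$740

Actual cash value after 20% depreciation: $3,300 × 80% = $2,640.
Less the $1,900 deductible: $2,640 − $1,900 = $740.
That's under the $84,532 cap, so the insurer reimburses the full $740.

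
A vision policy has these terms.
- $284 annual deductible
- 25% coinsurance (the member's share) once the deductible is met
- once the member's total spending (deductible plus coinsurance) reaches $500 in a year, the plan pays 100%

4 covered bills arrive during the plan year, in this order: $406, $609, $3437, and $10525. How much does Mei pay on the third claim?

$33.25

Bill 1, $406: deductible takes $284, $122 remains; 25% of $122 = $30.50. Member owes $314.50 (running OOP $314.50).
Bill 2, $609: deductible met; 25% of $609 = $152.25. Member owes $152.25 (running OOP $466.75).
Bill 3, $3437: deductible already satisfied, so member's share is 25% × $3437 = $859.25. That would push OOP to $1326, over the $500 cap, so member pays $500 − $466.75 = $33.25.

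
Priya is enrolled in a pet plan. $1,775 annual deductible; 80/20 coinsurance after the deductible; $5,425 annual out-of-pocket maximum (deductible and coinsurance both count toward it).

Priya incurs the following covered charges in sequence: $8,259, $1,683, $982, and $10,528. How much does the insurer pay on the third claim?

$785.60

Claim 1 ($8,259): $1,775 to deductible, leaving $6,484; 20% of $6,484 = $1,296.80. Cost to owner: $3,071.80. OOP to date $3,071.80. Insurer: $8,259 − $3,071.80 = $5,187.20.
Claim 2 ($1,683): deductible already satisfied, so owner's share is 20% × $1,683 = $336.60. Owner pays $336.60; OOP now $3,408.40. Insurer: $1,683 − $336.60 = $1,346.40.
Claim 3 ($982): deductible met; 20% of $982 = $196.40. Owner pays $196.40; OOP now $3,604.80. Insurer: $982 − $196.40 = $785.60.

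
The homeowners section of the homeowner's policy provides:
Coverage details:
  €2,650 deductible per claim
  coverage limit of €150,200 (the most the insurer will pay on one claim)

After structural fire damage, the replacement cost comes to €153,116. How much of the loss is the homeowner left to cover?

€2,916

After the deductible, €153,116 − €2,650 = €150,466 remains.
Since €150,466 > €150,200, the payout is capped at €150,200.
The homeowner bears the rest of the original loss: €153,116 − €150,200 = €2,916.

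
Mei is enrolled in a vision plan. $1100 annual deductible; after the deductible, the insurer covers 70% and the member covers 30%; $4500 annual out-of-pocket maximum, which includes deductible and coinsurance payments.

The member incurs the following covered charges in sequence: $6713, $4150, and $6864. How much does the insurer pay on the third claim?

Bill 1, $6713: $1100 to deductible, leaving $5613; 30% of $5613 = $1683.90. Member owes $2783.90 (running OOP $2783.90). Plan pays $6713 − $2783.90 = $3929.10.
Bill 2, $4150: deductible already satisfied, so member's share is 30% × $4150 = $1245. Member pays $1245; OOP now $4028.90. Insurer: $4150 − $1245 = $2905.
Bill 3, $6864: deductible met; 30% of $6864 = $2059.20. Adding that to $4028.90 gives $6088.10, past the $4500 cap; member pays only $4500 − $4028.90 = $471.10. Plan pays $6864 − $471.10 = $6392.90.

$6392.90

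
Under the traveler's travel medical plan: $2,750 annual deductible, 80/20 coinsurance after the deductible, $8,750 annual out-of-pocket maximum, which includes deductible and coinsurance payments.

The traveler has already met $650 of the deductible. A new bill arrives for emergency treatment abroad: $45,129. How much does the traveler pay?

$650 of the $2,750 deductible is already met, leaving $2,100.
The remaining $43,029 (= $45,129 − $2,100) moves to coinsurance.
20% of $43,029 = $8,605.80 falls to the traveler.
Traveler responsibility before any cap: $2,100 + $8,605.80 = $10,705.80.
Adding $10,705.80 to the $650 already spent would give $11,355.80, which exceeds the $8,750 cap; the traveler pays just $8,750 − $650 = $8,100.

$8,100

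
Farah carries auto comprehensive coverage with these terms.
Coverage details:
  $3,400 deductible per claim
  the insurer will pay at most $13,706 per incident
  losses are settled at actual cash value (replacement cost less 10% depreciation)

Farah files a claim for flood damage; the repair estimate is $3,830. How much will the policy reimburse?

At 10% depreciation, ACV = $3,830 − $383 = $3,447.
After the deductible, $3,447 − $3,400 = $47 remains.
$47 is within the $13,706 limit, so the insurer pays $47.

$47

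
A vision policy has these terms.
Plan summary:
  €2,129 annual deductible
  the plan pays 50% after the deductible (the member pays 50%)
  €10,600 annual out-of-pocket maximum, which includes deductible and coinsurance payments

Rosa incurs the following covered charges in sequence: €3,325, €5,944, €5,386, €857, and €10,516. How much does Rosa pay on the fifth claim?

Claim 1 — €3,325: €2,129 finishes the deductible; €1,196 goes to coinsurance; coinsurance €1,196 × 50% = €598. Cost to member: €2,727. OOP to date €2,727.
Claim 2 — €5,944: 50% coinsurance on €5,944 = €2,972. Cost to member: €2,972. OOP to date €5,699.
Claim 3 — €5,386: 50% coinsurance on €5,386 = €2,693. Cost to member: €2,693. OOP to date €8,392.
Claim 4 — €857: deductible met; 50% of €857 = €428.50. Cost to member: €428.50. OOP to date €8,820.50.
Claim 5 — €10,516: 50% coinsurance on €10,516 = €5,258. OOP would hit €14,078.50 > €10,600, so the cap limits the member to €10,600 − €8,820.50 = €1,779.50.

€1,779.50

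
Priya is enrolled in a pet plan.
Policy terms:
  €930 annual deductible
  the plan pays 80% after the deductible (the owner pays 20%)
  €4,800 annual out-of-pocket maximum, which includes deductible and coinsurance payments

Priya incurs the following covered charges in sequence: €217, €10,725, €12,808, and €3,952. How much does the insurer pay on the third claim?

€10,940.40

Bill 1, €217: entire amount goes to the deductible. Owner owes €217 (running OOP €217). Insurer: €217 − €217 = €0.
Bill 2, €10,725: €713 to deductible, leaving €10,012; owner's 20% is €2,002.40. Cost to owner: €2,715.40. OOP to date €2,932.40. Insurer: €10,725 − €2,715.40 = €8,009.60.
Bill 3, €12,808: 20% coinsurance on €12,808 = €2,561.60. Adding that to €2,932.40 gives €5,494, past the €4,800 cap; owner pays only €4,800 − €2,932.40 = €1,867.60. Plan pays €12,808 − €1,867.60 = €10,940.40.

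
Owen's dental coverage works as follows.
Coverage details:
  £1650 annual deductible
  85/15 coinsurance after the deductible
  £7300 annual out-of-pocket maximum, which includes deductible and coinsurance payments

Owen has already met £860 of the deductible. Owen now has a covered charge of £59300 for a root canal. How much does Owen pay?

£6440

£860 of the £1650 deductible is already met, leaving £790.
The remaining £58510 (= £59300 − £790) moves to coinsurance.
Patient's 15% share of £58510 is £8776.50.
Patient responsibility before any cap: £790 + £8776.50 = £9566.50.
Year-to-date out-of-pocket would reach £860 + £9566.50 = £10426.50, above the £7300 maximum, so the patient pays only £7300 − £860 = £6440.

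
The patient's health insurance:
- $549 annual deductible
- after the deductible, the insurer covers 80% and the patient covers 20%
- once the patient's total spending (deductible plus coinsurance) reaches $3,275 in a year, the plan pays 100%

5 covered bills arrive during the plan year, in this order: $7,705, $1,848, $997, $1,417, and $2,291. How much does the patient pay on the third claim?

Claim 1 ($7,705): deductible takes $549, $7,156 remains; coinsurance $7,156 × 20% = $1,431.20. Patient owes $1,980.20 (running OOP $1,980.20).
Claim 2 ($1,848): deductible already satisfied, so patient's share is 20% × $1,848 = $369.60. Cost to patient: $369.60. OOP to date $2,349.80.
Claim 3 ($997): deductible already satisfied, so patient's share is 20% × $997 = $199.40. Cost to patient: $199.40. OOP to date $2,549.20.

$199.40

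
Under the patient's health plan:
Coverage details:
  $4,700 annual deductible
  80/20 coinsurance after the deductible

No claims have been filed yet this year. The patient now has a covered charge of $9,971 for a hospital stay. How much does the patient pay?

$5,754.20

Nothing has been paid toward the $4,700 deductible, so the first $4,700 of this charge is applied there.
After the $4,700 deductible portion, $9,971 − $4,700 = $5,271 is subject to coinsurance.
Coinsurance: $5,271 × 20% = $1,054.20.
Patient responsibility: $4,700 + $1,054.20 = $5,754.20.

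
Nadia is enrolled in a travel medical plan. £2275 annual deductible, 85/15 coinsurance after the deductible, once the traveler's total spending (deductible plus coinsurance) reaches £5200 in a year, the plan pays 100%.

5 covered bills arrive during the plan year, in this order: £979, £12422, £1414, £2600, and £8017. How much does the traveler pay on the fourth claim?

£390

Bill 1, £979: entire amount goes to the deductible. Traveler pays £979; OOP now £979.
Bill 2, £12422: £1296 finishes the deductible; £11126 goes to coinsurance; 15% of £11126 = £1668.90. Traveler pays £2964.90; OOP now £3943.90.
Bill 3, £1414: 15% coinsurance on £1414 = £212.10. Traveler pays £212.10; OOP now £4156.
Bill 4, £2600: deductible met; 15% of £2600 = £390. Traveler pays £390; OOP now £4546.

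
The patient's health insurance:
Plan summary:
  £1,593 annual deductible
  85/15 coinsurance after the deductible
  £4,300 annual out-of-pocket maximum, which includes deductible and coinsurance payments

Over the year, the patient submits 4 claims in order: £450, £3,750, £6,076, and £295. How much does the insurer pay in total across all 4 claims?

£7,631.30

#1 (£450): fully absorbed by the deductible. Patient pays £450; OOP now £450. Insurer: £450 − £450 = £0.
#2 (£3,750): £1,143 to deductible, leaving £2,607; coinsurance £2,607 × 15% = £391.05. Patient pays £1,534.05; OOP now £1,984.05. Insurer: £3,750 − £1,534.05 = £2,215.95.
#3 (£6,076): 15% coinsurance on £6,076 = £911.40. Patient pays £911.40; OOP now £2,895.45. Insurer: £6,076 − £911.40 = £5,164.60.
#4 (£295): deductible already satisfied, so patient's share is 15% × £295 = £44.25. Patient owes £44.25 (running OOP £2,939.70). Plan pays £295 − £44.25 = £250.75.
Insurer total: £0 + £2,215.95 + £5,164.60 + £250.75 = £7,631.30.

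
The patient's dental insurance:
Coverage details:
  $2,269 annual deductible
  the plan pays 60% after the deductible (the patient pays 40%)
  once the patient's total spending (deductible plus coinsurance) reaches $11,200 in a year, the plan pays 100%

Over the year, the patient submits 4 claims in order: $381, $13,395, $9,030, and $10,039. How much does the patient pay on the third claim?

$3,612

Bill 1, $381: all of it applies to the deductible. Patient owes $381 (running OOP $381).
Bill 2, $13,395: $1,888 to deductible, leaving $11,507; patient's 40% is $4,602.80. Patient pays $6,490.80; OOP now $6,871.80.
Bill 3, $9,030: deductible met; 40% of $9,030 = $3,612. Cost to patient: $3,612. OOP to date $10,483.80.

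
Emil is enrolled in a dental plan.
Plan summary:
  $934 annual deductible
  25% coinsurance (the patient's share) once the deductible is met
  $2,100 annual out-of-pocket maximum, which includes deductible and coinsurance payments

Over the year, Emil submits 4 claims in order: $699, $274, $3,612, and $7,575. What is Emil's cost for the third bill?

$903

#1 ($699): entire amount goes to the deductible. Patient pays $699; OOP now $699.
#2 ($274): $235 finishes the deductible; $39 goes to coinsurance; coinsurance $39 × 25% = $9.75. Patient owes $244.75 (running OOP $943.75).
#3 ($3,612): deductible met; 25% of $3,612 = $903. Cost to patient: $903. OOP to date $1,846.75.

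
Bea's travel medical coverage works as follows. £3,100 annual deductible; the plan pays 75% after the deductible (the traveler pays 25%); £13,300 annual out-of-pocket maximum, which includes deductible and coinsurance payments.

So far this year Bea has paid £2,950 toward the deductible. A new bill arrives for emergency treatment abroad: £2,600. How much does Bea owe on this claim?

Remaining deductible: £3,100 − £2,950 = £150.
The remaining £2,450 (= £2,600 − £150) moves to coinsurance.
25% of £2,450 = £612.50 falls to the traveler.
That puts the traveler's cost at £150 + £612.50 = £762.50 before any cap.
Total out-of-pocket so far would be £2,950 + £762.50 = £3,712.50, below the £13,300 cap — no reduction.

£762.50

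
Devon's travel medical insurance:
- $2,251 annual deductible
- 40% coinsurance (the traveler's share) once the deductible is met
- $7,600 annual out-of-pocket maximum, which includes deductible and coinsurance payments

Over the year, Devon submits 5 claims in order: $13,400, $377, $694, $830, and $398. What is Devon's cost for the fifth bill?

Bill 1, $13,400: deductible takes $2,251, $11,149 remains; coinsurance $11,149 × 40% = $4,459.60. Traveler pays $6,710.60; OOP now $6,710.60.
Bill 2, $377: deductible already satisfied, so traveler's share is 40% × $377 = $150.80. Traveler owes $150.80 (running OOP $6,861.40).
Bill 3, $694: 40% coinsurance on $694 = $277.60. Traveler owes $277.60 (running OOP $7,139).
Bill 4, $830: deductible met; 40% of $830 = $332. Traveler owes $332 (running OOP $7,471).
Bill 5, $398: 40% coinsurance on $398 = $159.20. That would push OOP to $7,630.20, over the $7,600 cap, so traveler pays $7,600 − $7,471 = $129.

$129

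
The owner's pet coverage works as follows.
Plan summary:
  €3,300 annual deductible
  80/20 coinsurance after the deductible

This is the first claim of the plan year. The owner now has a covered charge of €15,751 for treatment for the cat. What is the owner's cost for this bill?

Deductible not yet touched, so the first €3,300 of the bill goes to the deductible.
The remaining €12,451 (= €15,751 − €3,300) moves to coinsurance.
Coinsurance: €12,451 × 20% = €2,490.20.
That puts the owner's cost at €3,300 + €2,490.20 = €5,790.20.

€5,790.20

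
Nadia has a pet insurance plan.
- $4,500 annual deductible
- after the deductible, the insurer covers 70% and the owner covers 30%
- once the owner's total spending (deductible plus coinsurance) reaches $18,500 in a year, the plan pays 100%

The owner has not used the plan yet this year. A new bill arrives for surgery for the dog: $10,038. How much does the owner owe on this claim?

$6,161.40

The full $4,500 deductible is still open; $4,500 of this bill applies to it.
The remaining $5,538 (= $10,038 − $4,500) moves to coinsurance.
30% of $5,538 = $1,661.40 falls to the owner.
Owner responsibility before any cap: $4,500 + $1,661.40 = $6,161.40.
Cumulative spending $0 + $6,161.40 = $6,161.40 stays under the $18,500 maximum.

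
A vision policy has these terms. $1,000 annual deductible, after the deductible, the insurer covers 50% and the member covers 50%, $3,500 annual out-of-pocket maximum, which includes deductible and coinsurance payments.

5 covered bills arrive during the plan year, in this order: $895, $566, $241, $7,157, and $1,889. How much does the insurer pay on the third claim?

$120.50

Claim 1 — $895: all of it applies to the deductible. Cost to member: $895. OOP to date $895. Plan pays $895 − $895 = $0.
Claim 2 — $566: $105 to deductible, leaving $461; 50% of $461 = $230.50. Member owes $335.50 (running OOP $1,230.50). Plan pays $566 − $335.50 = $230.50.
Claim 3 — $241: deductible already satisfied, so member's share is 50% × $241 = $120.50. Member owes $120.50 (running OOP $1,351). Plan pays $241 − $120.50 = $120.50.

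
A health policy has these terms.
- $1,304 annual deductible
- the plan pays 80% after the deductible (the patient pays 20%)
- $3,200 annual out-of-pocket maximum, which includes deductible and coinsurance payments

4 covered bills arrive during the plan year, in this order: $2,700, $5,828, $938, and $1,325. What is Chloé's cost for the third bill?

Claim 1 ($2,700): $1,304 finishes the deductible; $1,396 goes to coinsurance; patient's 20% is $279.20. Cost to patient: $1,583.20. OOP to date $1,583.20.
Claim 2 ($5,828): deductible met; 20% of $5,828 = $1,165.60. Cost to patient: $1,165.60. OOP to date $2,748.80.
Claim 3 ($938): deductible met; 20% of $938 = $187.60. Patient owes $187.60 (running OOP $2,936.40).

$187.60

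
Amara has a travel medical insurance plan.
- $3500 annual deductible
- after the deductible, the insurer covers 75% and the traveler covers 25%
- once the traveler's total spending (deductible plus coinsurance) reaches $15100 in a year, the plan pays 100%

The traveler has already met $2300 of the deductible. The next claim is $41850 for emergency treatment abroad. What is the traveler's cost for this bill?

$11362.50

Deductible still to meet: $3500 − $2300 = $1200.
The remaining $40650 (= $41850 − $1200) moves to coinsurance.
Coinsurance: $40650 × 25% = $10162.50.
So the traveler owes $1200 + $10162.50 = $11362.50 before any cap.
Cumulative spending $2300 + $11362.50 = $13662.50 stays under the $15100 maximum.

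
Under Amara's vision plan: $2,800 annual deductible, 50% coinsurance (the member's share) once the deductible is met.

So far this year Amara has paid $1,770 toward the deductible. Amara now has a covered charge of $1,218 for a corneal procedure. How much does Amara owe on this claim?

$1,124

Remaining deductible: $2,800 − $1,770 = $1,030.
The remaining $188 (= $1,218 − $1,030) moves to coinsurance.
Member's 50% share of $188 is $94.
That puts the member's cost at $1,030 + $94 = $1,124.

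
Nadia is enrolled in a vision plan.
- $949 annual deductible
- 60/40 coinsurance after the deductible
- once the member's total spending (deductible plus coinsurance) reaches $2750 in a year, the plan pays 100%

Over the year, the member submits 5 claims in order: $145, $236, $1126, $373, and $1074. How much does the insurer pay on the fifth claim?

Claim 1 ($145): all of it applies to the deductible. Member pays $145; OOP now $145. Insurer: $145 − $145 = $0.
Claim 2 ($236): entire amount goes to the deductible. Member pays $236; OOP now $381. Insurer: $236 − $236 = $0.
Claim 3 ($1126): $568 finishes the deductible; $558 goes to coinsurance; 40% of $558 = $223.20. Cost to member: $791.20. OOP to date $1172.20. Insurer: $1126 − $791.20 = $334.80.
Claim 4 ($373): deductible met; 40% of $373 = $149.20. Member owes $149.20 (running OOP $1321.40). Insurer: $373 − $149.20 = $223.80.
Claim 5 ($1074): deductible already satisfied, so member's share is 40% × $1074 = $429.60. Cost to member: $429.60. OOP to date $1751. Plan pays $1074 − $429.60 = $644.40.

$644.40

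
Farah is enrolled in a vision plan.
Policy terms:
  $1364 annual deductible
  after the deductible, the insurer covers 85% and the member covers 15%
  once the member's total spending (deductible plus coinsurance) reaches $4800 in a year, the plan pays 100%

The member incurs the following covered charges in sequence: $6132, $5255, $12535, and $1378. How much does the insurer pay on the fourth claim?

Bill 1, $6132: deductible takes $1364, $4768 remains; member's 15% is $715.20. Member owes $2079.20 (running OOP $2079.20). Plan pays $6132 − $2079.20 = $4052.80.
Bill 2, $5255: 15% coinsurance on $5255 = $788.25. Member owes $788.25 (running OOP $2867.45). Plan pays $5255 − $788.25 = $4466.75.
Bill 3, $12535: deductible already satisfied, so member's share is 15% × $12535 = $1880.25. Member pays $1880.25; OOP now $4747.70. Insurer: $12535 − $1880.25 = $10654.75.
Bill 4, $1378: deductible already satisfied, so member's share is 15% × $1378 = $206.70. That would push OOP to $4954.40, over the $4800 cap, so member pays $4800 − $4747.70 = $52.30. Plan pays $1378 − $52.30 = $1325.70.

$1325.70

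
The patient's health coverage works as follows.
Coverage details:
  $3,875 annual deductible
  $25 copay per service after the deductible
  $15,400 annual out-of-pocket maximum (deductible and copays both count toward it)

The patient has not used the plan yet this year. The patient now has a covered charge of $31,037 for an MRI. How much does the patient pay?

Nothing has been paid toward the $3,875 deductible, so the first $3,875 of this charge is applied there.
That leaves $31,037 − $3,875 = $27,162 for the copay.
Copay on this service: $25.
Patient responsibility before any cap: $3,875 + $25 = $3,900.
Cumulative spending $0 + $3,900 = $3,900 stays under the $15,400 maximum.

$3,900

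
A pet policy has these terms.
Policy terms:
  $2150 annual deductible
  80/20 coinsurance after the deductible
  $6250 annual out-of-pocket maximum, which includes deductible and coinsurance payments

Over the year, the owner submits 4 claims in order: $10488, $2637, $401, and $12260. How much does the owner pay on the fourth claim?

$1824.80

#1 ($10488): deductible takes $2150, $8338 remains; coinsurance $8338 × 20% = $1667.60. Cost to owner: $3817.60. OOP to date $3817.60.
#2 ($2637): 20% coinsurance on $2637 = $527.40. Owner owes $527.40 (running OOP $4345).
#3 ($401): 20% coinsurance on $401 = $80.20. Owner pays $80.20; OOP now $4425.20.
#4 ($12260): 20% coinsurance on $12260 = $2452. Adding that to $4425.20 gives $6877.20, past the $6250 cap; owner pays only $6250 − $4425.20 = $1824.80.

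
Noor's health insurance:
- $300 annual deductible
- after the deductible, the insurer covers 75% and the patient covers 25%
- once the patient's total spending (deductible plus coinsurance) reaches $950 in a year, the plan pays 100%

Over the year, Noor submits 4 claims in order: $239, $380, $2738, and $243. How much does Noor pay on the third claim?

$570.25

Claim 1 ($239): fully absorbed by the deductible. Patient pays $239; OOP now $239.
Claim 2 ($380): $61 to deductible, leaving $319; patient's 25% is $79.75. Patient pays $140.75; OOP now $379.75.
Claim 3 ($2738): deductible already satisfied, so patient's share is 25% × $2738 = $684.50. OOP would hit $1064.25 > $950, so the cap limits the patient to $950 − $379.75 = $570.25.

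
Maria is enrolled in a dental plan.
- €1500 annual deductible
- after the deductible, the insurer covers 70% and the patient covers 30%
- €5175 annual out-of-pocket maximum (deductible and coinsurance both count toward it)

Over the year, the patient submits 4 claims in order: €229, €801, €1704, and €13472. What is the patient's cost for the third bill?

#1 (€229): entire amount goes to the deductible. Patient owes €229 (running OOP €229).
#2 (€801): fully absorbed by the deductible. Cost to patient: €801. OOP to date €1030.
#3 (€1704): €470 to deductible, leaving €1234; 30% of €1234 = €370.20. Cost to patient: €840.20. OOP to date €1870.20.

€840.20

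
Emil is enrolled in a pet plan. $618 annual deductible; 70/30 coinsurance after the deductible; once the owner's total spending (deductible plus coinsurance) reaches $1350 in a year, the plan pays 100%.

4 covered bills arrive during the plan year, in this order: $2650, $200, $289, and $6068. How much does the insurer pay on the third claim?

$226.60

Bill 1, $2650: $618 to deductible, leaving $2032; coinsurance $2032 × 30% = $609.60. Cost to owner: $1227.60. OOP to date $1227.60. Plan pays $2650 − $1227.60 = $1422.40.
Bill 2, $200: deductible met; 30% of $200 = $60. Owner owes $60 (running OOP $1287.60). Plan pays $200 − $60 = $140.
Bill 3, $289: 30% coinsurance on $289 = $86.70. OOP would hit $1374.30 > $1350, so the cap limits the owner to $1350 − $1287.60 = $62.40. Plan pays $289 − $62.40 = $226.60.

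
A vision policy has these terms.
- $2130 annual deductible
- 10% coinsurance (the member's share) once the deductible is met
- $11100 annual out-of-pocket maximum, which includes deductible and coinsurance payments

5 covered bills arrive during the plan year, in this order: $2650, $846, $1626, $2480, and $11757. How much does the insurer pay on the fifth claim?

$10581.30

Claim 1 — $2650: $2130 finishes the deductible; $520 goes to coinsurance; member's 10% is $52. Member owes $2182 (running OOP $2182). Plan pays $2650 − $2182 = $468.
Claim 2 — $846: deductible already satisfied, so member's share is 10% × $846 = $84.60. Cost to member: $84.60. OOP to date $2266.60. Insurer: $846 − $84.60 = $761.40.
Claim 3 — $1626: 10% coinsurance on $1626 = $162.60. Member owes $162.60 (running OOP $2429.20). Plan pays $1626 − $162.60 = $1463.40.
Claim 4 — $2480: deductible already satisfied, so member's share is 10% × $2480 = $248. Member pays $248; OOP now $2677.20. Plan pays $2480 − $248 = $2232.
Claim 5 — $11757: 10% coinsurance on $11757 = $1175.70. Member owes $1175.70 (running OOP $3852.90). Insurer: $11757 − $1175.70 = $10581.30.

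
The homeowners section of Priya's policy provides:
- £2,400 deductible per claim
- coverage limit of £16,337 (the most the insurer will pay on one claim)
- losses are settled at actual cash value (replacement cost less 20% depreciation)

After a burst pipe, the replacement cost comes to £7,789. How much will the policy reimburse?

£3,831.20

Depreciate 20%: the covered value is £7,789 × 0.8 = £6,231.20.
Less the £2,400 deductible: £6,231.20 − £2,400 = £3,831.20.
£3,831.20 ≤ £16,337, so the limit doesn't bind; insurer pays £3,831.20.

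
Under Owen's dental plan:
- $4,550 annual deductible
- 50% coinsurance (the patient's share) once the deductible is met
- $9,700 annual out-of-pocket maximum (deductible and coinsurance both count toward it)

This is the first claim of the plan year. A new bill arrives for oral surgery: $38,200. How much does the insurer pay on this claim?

$28,500

Deductible not yet touched, so the first $4,550 of the bill goes to the deductible.
The remaining $33,650 (= $38,200 − $4,550) moves to coinsurance.
Coinsurance: $33,650 × 50% = $16,825.
That puts the patient's cost at $4,550 + $16,825 = $21,375 before any cap.
Year-to-date out-of-pocket would reach $0 + $21,375 = $21,375, above the $9,700 maximum, so the patient pays only $9,700 − $0 = $9,700.
Insurer pays the balance: $38,200 − $9,700 = $28,500.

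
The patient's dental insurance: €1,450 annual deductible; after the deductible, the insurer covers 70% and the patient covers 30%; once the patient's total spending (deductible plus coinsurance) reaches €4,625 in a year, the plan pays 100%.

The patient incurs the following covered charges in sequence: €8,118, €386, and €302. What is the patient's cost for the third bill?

€90.60

Bill 1, €8,118: deductible takes €1,450, €6,668 remains; patient's 30% is €2,000.40. Cost to patient: €3,450.40. OOP to date €3,450.40.
Bill 2, €386: deductible met; 30% of €386 = €115.80. Cost to patient: €115.80. OOP to date €3,566.20.
Bill 3, €302: 30% coinsurance on €302 = €90.60. Cost to patient: €90.60. OOP to date €3,656.80.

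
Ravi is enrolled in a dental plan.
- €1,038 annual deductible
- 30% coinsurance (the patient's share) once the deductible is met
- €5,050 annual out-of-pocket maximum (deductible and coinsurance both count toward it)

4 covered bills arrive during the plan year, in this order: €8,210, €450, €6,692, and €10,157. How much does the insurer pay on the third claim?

Claim 1 (€8,210): deductible takes €1,038, €7,172 remains; patient's 30% is €2,151.60. Patient pays €3,189.60; OOP now €3,189.60. Plan pays €8,210 − €3,189.60 = €5,020.40.
Claim 2 (€450): deductible met; 30% of €450 = €135. Patient pays €135; OOP now €3,324.60. Insurer: €450 − €135 = €315.
Claim 3 (€6,692): deductible met; 30% of €6,692 = €2,007.60. Adding that to €3,324.60 gives €5,332.20, past the €5,050 cap; patient pays only €5,050 − €3,324.60 = €1,725.40. Plan pays €6,692 − €1,725.40 = €4,966.60.

€4,966.60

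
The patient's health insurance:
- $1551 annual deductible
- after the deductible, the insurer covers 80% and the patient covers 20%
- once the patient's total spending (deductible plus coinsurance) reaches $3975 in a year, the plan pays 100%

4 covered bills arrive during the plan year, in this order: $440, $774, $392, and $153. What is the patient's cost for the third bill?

$348

Claim 1 ($440): entire amount goes to the deductible. Patient pays $440; OOP now $440.
Claim 2 ($774): all of it applies to the deductible. Cost to patient: $774. OOP to date $1214.
Claim 3 ($392): $337 to deductible, leaving $55; 20% of $55 = $11. Patient owes $348 (running OOP $1562).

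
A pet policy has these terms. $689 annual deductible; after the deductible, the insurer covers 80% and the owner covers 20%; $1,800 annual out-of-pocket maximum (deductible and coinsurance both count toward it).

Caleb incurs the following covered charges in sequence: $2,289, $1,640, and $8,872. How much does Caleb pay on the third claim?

$463

#1 ($2,289): deductible takes $689, $1,600 remains; owner's 20% is $320. Owner pays $1,009; OOP now $1,009.
#2 ($1,640): deductible met; 20% of $1,640 = $328. Owner owes $328 (running OOP $1,337).
#3 ($8,872): deductible already satisfied, so owner's share is 20% × $8,872 = $1,774.40. That would push OOP to $3,111.40, over the $1,800 cap, so owner pays $1,800 − $1,337 = $463.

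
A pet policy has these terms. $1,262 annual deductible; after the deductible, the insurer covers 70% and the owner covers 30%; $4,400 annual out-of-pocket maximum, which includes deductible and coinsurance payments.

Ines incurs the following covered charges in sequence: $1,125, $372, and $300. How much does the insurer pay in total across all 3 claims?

Claim 1 — $1,125: all of it applies to the deductible. Owner pays $1,125; OOP now $1,125. Plan pays $1,125 − $1,125 = $0.
Claim 2 — $372: deductible takes $137, $235 remains; owner's 30% is $70.50. Owner pays $207.50; OOP now $1,332.50. Plan pays $372 − $207.50 = $164.50.
Claim 3 — $300: deductible already satisfied, so owner's share is 30% × $300 = $90. Owner pays $90; OOP now $1,422.50. Plan pays $300 − $90 = $210.
Insurer total = bills − owner's total = $1,797 − $1,422.50 = $374.50.

$374.50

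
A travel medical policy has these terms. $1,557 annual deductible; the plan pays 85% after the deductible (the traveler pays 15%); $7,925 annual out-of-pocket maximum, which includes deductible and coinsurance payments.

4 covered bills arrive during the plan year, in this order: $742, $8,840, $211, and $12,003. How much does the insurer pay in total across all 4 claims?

$17,203.15

Claim 1 — $742: all of it applies to the deductible. Traveler owes $742 (running OOP $742). Plan pays $742 − $742 = $0.
Claim 2 — $8,840: $815 finishes the deductible; $8,025 goes to coinsurance; traveler's 15% is $1,203.75. Cost to traveler: $2,018.75. OOP to date $2,760.75. Insurer: $8,840 − $2,018.75 = $6,821.25.
Claim 3 — $211: 15% coinsurance on $211 = $31.65. Cost to traveler: $31.65. OOP to date $2,792.40. Insurer: $211 − $31.65 = $179.35.
Claim 4 — $12,003: deductible met; 15% of $12,003 = $1,800.45. Traveler pays $1,800.45; OOP now $4,592.85. Plan pays $12,003 − $1,800.45 = $10,202.55.
Insurer total = bills − traveler's total = $21,796 − $4,592.85 = $17,203.15.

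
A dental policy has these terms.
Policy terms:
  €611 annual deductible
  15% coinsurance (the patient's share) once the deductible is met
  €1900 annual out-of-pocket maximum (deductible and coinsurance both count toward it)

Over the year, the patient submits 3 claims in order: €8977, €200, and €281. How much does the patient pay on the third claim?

Claim 1 (€8977): €611 finishes the deductible; €8366 goes to coinsurance; 15% of €8366 = €1254.90. Cost to patient: €1865.90. OOP to date €1865.90.
Claim 2 (€200): deductible already satisfied, so patient's share is 15% × €200 = €30. Cost to patient: €30. OOP to date €1895.90.
Claim 3 (€281): deductible already satisfied, so patient's share is 15% × €281 = €42.15. That would push OOP to €1938.05, over the €1900 cap, so patient pays €1900 − €1895.90 = €4.10.

€4.10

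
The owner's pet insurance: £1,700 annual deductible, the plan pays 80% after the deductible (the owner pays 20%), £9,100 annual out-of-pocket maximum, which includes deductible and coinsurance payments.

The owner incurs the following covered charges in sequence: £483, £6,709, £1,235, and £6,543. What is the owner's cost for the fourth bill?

Claim 1 — £483: entire amount goes to the deductible. Owner pays £483; OOP now £483.
Claim 2 — £6,709: £1,217 finishes the deductible; £5,492 goes to coinsurance; 20% of £5,492 = £1,098.40. Cost to owner: £2,315.40. OOP to date £2,798.40.
Claim 3 — £1,235: 20% coinsurance on £1,235 = £247. Cost to owner: £247. OOP to date £3,045.40.
Claim 4 — £6,543: deductible already satisfied, so owner's share is 20% × £6,543 = £1,308.60. Owner pays £1,308.60; OOP now £4,354.

£1,308.60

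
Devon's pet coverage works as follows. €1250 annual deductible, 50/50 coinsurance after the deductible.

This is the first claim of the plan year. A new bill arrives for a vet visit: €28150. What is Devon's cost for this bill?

€14700

The full €1250 deductible is still open; €1250 of this bill applies to it.
After the €1250 deductible portion, €28150 − €1250 = €26900 is subject to coinsurance.
Coinsurance: €26900 × 50% = €13450.
That puts the owner's cost at €1250 + €13450 = €14700.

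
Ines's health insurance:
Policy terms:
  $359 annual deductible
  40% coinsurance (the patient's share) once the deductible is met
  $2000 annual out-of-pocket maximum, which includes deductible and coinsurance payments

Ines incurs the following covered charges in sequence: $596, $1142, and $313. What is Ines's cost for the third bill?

$125.20

Bill 1, $596: deductible takes $359, $237 remains; patient's 40% is $94.80. Patient owes $453.80 (running OOP $453.80).
Bill 2, $1142: deductible met; 40% of $1142 = $456.80. Patient owes $456.80 (running OOP $910.60).
Bill 3, $313: 40% coinsurance on $313 = $125.20. Patient owes $125.20 (running OOP $1035.80).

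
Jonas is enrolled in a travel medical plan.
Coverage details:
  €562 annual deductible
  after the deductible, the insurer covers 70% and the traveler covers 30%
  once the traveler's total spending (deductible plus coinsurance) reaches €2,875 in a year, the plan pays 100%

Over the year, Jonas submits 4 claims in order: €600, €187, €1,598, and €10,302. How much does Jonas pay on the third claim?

€479.40

Bill 1, €600: €562 to deductible, leaving €38; traveler's 30% is €11.40. Cost to traveler: €573.40. OOP to date €573.40.
Bill 2, €187: 30% coinsurance on €187 = €56.10. Traveler pays €56.10; OOP now €629.50.
Bill 3, €1,598: deductible met; 30% of €1,598 = €479.40. Traveler owes €479.40 (running OOP €1,108.90).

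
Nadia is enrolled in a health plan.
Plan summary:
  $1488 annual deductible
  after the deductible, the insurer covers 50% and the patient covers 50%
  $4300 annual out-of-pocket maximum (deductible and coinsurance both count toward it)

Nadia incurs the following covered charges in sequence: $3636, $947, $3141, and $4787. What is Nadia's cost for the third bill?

$1264.50

Claim 1 — $3636: $1488 finishes the deductible; $2148 goes to coinsurance; patient's 50% is $1074. Cost to patient: $2562. OOP to date $2562.
Claim 2 — $947: deductible already satisfied, so patient's share is 50% × $947 = $473.50. Cost to patient: $473.50. OOP to date $3035.50.
Claim 3 — $3141: 50% coinsurance on $3141 = $1570.50. Adding that to $3035.50 gives $4606, past the $4300 cap; patient pays only $4300 − $3035.50 = $1264.50.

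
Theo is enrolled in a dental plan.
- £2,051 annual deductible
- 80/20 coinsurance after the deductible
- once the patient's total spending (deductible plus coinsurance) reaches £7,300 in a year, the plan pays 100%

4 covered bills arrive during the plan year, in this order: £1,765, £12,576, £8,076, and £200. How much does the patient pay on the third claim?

Claim 1 (£1,765): entire amount goes to the deductible. Patient pays £1,765; OOP now £1,765.
Claim 2 (£12,576): £286 finishes the deductible; £12,290 goes to coinsurance; patient's 20% is £2,458. Patient pays £2,744; OOP now £4,509.
Claim 3 (£8,076): deductible met; 20% of £8,076 = £1,615.20. Patient owes £1,615.20 (running OOP £6,124.20).

£1,615.20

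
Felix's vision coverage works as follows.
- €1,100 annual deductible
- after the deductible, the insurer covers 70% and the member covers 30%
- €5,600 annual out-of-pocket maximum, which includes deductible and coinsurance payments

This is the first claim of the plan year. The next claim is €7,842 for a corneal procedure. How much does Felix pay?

€3,122.60

The full €1,100 deductible is still open; €1,100 of this bill applies to it.
That leaves €7,842 − €1,100 = €6,742 for coinsurance.
Member's 30% share of €6,742 is €2,022.60.
Member responsibility before any cap: €1,100 + €2,022.60 = €3,122.60.
Year-to-date out-of-pocket becomes €0 + €3,122.60 = €3,122.60, still under the €5,600 maximum, so no cap applies.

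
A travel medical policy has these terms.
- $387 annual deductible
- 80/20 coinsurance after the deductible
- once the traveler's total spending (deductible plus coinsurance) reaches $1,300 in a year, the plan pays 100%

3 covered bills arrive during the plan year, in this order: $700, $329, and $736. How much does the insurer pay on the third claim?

Claim 1 — $700: $387 finishes the deductible; $313 goes to coinsurance; coinsurance $313 × 20% = $62.60. Traveler pays $449.60; OOP now $449.60. Insurer: $700 − $449.60 = $250.40.
Claim 2 — $329: deductible met; 20% of $329 = $65.80. Traveler pays $65.80; OOP now $515.40. Insurer: $329 − $65.80 = $263.20.
Claim 3 — $736: 20% coinsurance on $736 = $147.20. Traveler owes $147.20 (running OOP $662.60). Insurer: $736 − $147.20 = $588.80.

$588.80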